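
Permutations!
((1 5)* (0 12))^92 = (12) = [0, 1, 2, 3, 4, 5, 6, 7, 8, 9, 10, 11, 12]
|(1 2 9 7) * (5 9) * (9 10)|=6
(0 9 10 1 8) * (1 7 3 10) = (0 9 1 8)(3 10 7) = [9, 8, 2, 10, 4, 5, 6, 3, 0, 1, 7]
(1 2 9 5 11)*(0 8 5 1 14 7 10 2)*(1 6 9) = (0 8 5 11 14 7 10 2 1)(6 9) = [8, 0, 1, 3, 4, 11, 9, 10, 5, 6, 2, 14, 12, 13, 7]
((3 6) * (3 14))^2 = (3 14 6) = [0, 1, 2, 14, 4, 5, 3, 7, 8, 9, 10, 11, 12, 13, 6]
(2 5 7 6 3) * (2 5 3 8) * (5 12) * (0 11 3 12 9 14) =[11, 1, 12, 9, 4, 7, 8, 6, 2, 14, 10, 3, 5, 13, 0] =(0 11 3 9 14)(2 12 5 7 6 8)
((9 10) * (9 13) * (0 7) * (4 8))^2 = (9 13 10) = [0, 1, 2, 3, 4, 5, 6, 7, 8, 13, 9, 11, 12, 10]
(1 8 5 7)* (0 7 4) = [7, 8, 2, 3, 0, 4, 6, 1, 5] = (0 7 1 8 5 4)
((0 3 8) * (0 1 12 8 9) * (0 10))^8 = [0, 8, 2, 3, 4, 5, 6, 7, 12, 9, 10, 11, 1] = (1 8 12)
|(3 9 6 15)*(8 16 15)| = 6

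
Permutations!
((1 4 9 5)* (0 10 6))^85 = (0 10 6)(1 4 9 5) = [10, 4, 2, 3, 9, 1, 0, 7, 8, 5, 6]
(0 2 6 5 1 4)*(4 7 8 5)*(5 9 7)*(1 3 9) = (0 2 6 4)(1 5 3 9 7 8) = [2, 5, 6, 9, 0, 3, 4, 8, 1, 7]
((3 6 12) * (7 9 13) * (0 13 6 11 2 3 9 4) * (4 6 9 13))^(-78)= (6 13)(7 12)= [0, 1, 2, 3, 4, 5, 13, 12, 8, 9, 10, 11, 7, 6]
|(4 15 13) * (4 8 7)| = 5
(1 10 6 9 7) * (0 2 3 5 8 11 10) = [2, 0, 3, 5, 4, 8, 9, 1, 11, 7, 6, 10] = (0 2 3 5 8 11 10 6 9 7 1)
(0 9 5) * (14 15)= (0 9 5)(14 15)= [9, 1, 2, 3, 4, 0, 6, 7, 8, 5, 10, 11, 12, 13, 15, 14]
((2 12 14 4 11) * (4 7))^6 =(14) =[0, 1, 2, 3, 4, 5, 6, 7, 8, 9, 10, 11, 12, 13, 14]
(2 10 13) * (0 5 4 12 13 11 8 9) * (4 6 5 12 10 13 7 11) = (0 12 7 11 8 9)(2 13)(4 10)(5 6) = [12, 1, 13, 3, 10, 6, 5, 11, 9, 0, 4, 8, 7, 2]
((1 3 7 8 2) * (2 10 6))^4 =(1 10 3 6 7 2 8) =[0, 10, 8, 6, 4, 5, 7, 2, 1, 9, 3]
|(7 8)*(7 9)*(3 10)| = |(3 10)(7 8 9)| = 6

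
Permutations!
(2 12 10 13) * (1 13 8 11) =[0, 13, 12, 3, 4, 5, 6, 7, 11, 9, 8, 1, 10, 2] =(1 13 2 12 10 8 11)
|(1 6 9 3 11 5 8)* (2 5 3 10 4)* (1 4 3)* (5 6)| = 10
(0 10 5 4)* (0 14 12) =(0 10 5 4 14 12) =[10, 1, 2, 3, 14, 4, 6, 7, 8, 9, 5, 11, 0, 13, 12]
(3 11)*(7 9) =[0, 1, 2, 11, 4, 5, 6, 9, 8, 7, 10, 3] =(3 11)(7 9)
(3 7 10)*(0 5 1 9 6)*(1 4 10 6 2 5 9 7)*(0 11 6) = (0 9 2 5 4 10 3 1 7)(6 11) = [9, 7, 5, 1, 10, 4, 11, 0, 8, 2, 3, 6]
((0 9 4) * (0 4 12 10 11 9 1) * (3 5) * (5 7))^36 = (12) = [0, 1, 2, 3, 4, 5, 6, 7, 8, 9, 10, 11, 12]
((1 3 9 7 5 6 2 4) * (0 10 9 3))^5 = [6, 5, 9, 3, 7, 0, 10, 1, 8, 4, 2] = (0 6 10 2 9 4 7 1 5)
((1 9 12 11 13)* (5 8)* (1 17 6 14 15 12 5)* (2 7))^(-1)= (1 8 5 9)(2 7)(6 17 13 11 12 15 14)= [0, 8, 7, 3, 4, 9, 17, 2, 5, 1, 10, 12, 15, 11, 6, 14, 16, 13]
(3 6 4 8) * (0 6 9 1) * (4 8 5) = (0 6 8 3 9 1)(4 5) = [6, 0, 2, 9, 5, 4, 8, 7, 3, 1]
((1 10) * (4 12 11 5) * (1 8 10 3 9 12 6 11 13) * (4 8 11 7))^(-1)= (1 13 12 9 3)(4 7 6)(5 11 10 8)= [0, 13, 2, 1, 7, 11, 4, 6, 5, 3, 8, 10, 9, 12]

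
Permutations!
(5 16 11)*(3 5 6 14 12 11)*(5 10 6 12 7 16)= (3 10 6 14 7 16)(11 12)= [0, 1, 2, 10, 4, 5, 14, 16, 8, 9, 6, 12, 11, 13, 7, 15, 3]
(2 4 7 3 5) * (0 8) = (0 8)(2 4 7 3 5) = [8, 1, 4, 5, 7, 2, 6, 3, 0]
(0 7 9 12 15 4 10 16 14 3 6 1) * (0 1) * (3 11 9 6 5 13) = (0 7 6)(3 5 13)(4 10 16 14 11 9 12 15) = [7, 1, 2, 5, 10, 13, 0, 6, 8, 12, 16, 9, 15, 3, 11, 4, 14]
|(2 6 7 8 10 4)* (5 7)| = |(2 6 5 7 8 10 4)| = 7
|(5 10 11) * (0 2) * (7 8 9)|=6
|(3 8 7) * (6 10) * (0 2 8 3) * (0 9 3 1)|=|(0 2 8 7 9 3 1)(6 10)|=14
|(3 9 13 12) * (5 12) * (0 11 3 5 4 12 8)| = |(0 11 3 9 13 4 12 5 8)| = 9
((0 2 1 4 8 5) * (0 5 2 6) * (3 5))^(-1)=(0 6)(1 2 8 4)(3 5)=[6, 2, 8, 5, 1, 3, 0, 7, 4]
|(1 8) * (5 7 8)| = 4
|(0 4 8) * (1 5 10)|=|(0 4 8)(1 5 10)|=3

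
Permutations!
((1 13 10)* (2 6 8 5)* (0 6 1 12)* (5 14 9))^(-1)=(0 12 10 13 1 2 5 9 14 8 6)=[12, 2, 5, 3, 4, 9, 0, 7, 6, 14, 13, 11, 10, 1, 8]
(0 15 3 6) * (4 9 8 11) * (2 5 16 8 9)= (0 15 3 6)(2 5 16 8 11 4)= [15, 1, 5, 6, 2, 16, 0, 7, 11, 9, 10, 4, 12, 13, 14, 3, 8]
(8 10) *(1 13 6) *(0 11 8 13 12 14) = (0 11 8 10 13 6 1 12 14) = [11, 12, 2, 3, 4, 5, 1, 7, 10, 9, 13, 8, 14, 6, 0]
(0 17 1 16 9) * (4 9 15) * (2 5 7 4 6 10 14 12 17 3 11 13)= (0 3 11 13 2 5 7 4 9)(1 16 15 6 10 14 12 17)= [3, 16, 5, 11, 9, 7, 10, 4, 8, 0, 14, 13, 17, 2, 12, 6, 15, 1]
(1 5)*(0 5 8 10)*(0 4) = (0 5 1 8 10 4) = [5, 8, 2, 3, 0, 1, 6, 7, 10, 9, 4]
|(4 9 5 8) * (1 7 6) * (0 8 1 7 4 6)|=|(0 8 6 7)(1 4 9 5)|=4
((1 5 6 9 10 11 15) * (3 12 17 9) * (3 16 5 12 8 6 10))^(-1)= (1 15 11 10 5 16 6 8 3 9 17 12)= [0, 15, 2, 9, 4, 16, 8, 7, 3, 17, 5, 10, 1, 13, 14, 11, 6, 12]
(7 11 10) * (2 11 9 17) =[0, 1, 11, 3, 4, 5, 6, 9, 8, 17, 7, 10, 12, 13, 14, 15, 16, 2] =(2 11 10 7 9 17)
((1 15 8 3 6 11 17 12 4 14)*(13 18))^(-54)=(18)(1 17 8 4 6)(3 14 11 15 12)=[0, 17, 2, 14, 6, 5, 1, 7, 4, 9, 10, 15, 3, 13, 11, 12, 16, 8, 18]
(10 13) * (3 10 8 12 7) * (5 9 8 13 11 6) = (13)(3 10 11 6 5 9 8 12 7) = [0, 1, 2, 10, 4, 9, 5, 3, 12, 8, 11, 6, 7, 13]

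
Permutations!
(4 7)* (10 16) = (4 7)(10 16) = [0, 1, 2, 3, 7, 5, 6, 4, 8, 9, 16, 11, 12, 13, 14, 15, 10]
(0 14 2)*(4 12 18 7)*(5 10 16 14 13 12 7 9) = [13, 1, 0, 3, 7, 10, 6, 4, 8, 5, 16, 11, 18, 12, 2, 15, 14, 17, 9] = (0 13 12 18 9 5 10 16 14 2)(4 7)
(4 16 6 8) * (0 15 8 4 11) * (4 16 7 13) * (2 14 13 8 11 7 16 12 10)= (0 15 11)(2 14 13 4 16 6 12 10)(7 8)= [15, 1, 14, 3, 16, 5, 12, 8, 7, 9, 2, 0, 10, 4, 13, 11, 6]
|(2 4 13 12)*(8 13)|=|(2 4 8 13 12)|=5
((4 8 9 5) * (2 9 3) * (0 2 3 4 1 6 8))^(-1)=(0 4 8 6 1 5 9 2)=[4, 5, 0, 3, 8, 9, 1, 7, 6, 2]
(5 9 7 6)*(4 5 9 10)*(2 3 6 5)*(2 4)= (2 3 6 9 7 5 10)= [0, 1, 3, 6, 4, 10, 9, 5, 8, 7, 2]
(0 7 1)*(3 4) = (0 7 1)(3 4) = [7, 0, 2, 4, 3, 5, 6, 1]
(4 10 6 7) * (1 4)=[0, 4, 2, 3, 10, 5, 7, 1, 8, 9, 6]=(1 4 10 6 7)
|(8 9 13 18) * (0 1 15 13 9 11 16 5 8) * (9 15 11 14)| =|(0 1 11 16 5 8 14 9 15 13 18)| =11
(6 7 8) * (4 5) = (4 5)(6 7 8) = [0, 1, 2, 3, 5, 4, 7, 8, 6]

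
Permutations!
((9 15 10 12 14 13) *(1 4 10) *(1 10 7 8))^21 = (1 4 7 8)(9 12)(10 13)(14 15) = [0, 4, 2, 3, 7, 5, 6, 8, 1, 12, 13, 11, 9, 10, 15, 14]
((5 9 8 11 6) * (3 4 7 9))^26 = (3 7 8 6)(4 9 11 5) = [0, 1, 2, 7, 9, 4, 3, 8, 6, 11, 10, 5]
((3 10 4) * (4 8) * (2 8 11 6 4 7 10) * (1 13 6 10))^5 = (1 2 6 7 3 13 8 4)(10 11) = [0, 2, 6, 13, 1, 5, 7, 3, 4, 9, 11, 10, 12, 8]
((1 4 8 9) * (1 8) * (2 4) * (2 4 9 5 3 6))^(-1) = (1 4)(2 6 3 5 8 9) = [0, 4, 6, 5, 1, 8, 3, 7, 9, 2]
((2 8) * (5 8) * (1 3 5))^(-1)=(1 2 8 5 3)=[0, 2, 8, 1, 4, 3, 6, 7, 5]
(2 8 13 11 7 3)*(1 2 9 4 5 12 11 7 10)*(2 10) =(1 10)(2 8 13 7 3 9 4 5 12 11) =[0, 10, 8, 9, 5, 12, 6, 3, 13, 4, 1, 2, 11, 7]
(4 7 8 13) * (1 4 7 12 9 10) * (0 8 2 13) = [8, 4, 13, 3, 12, 5, 6, 2, 0, 10, 1, 11, 9, 7] = (0 8)(1 4 12 9 10)(2 13 7)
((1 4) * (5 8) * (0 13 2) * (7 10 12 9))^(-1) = (0 2 13)(1 4)(5 8)(7 9 12 10) = [2, 4, 13, 3, 1, 8, 6, 9, 5, 12, 7, 11, 10, 0]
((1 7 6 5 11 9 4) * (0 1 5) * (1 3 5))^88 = (0 7 4 11 3 6 1 9 5) = [7, 9, 2, 6, 11, 0, 1, 4, 8, 5, 10, 3]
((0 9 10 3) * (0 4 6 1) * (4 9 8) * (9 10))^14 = (10)(0 1 6 4 8) = [1, 6, 2, 3, 8, 5, 4, 7, 0, 9, 10]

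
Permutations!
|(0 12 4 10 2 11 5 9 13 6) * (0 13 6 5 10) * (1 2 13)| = 24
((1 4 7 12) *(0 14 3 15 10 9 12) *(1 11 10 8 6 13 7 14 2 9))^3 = (0 12 1 3 6)(2 11 4 15 13)(7 9 10 14 8) = [12, 3, 11, 6, 15, 5, 0, 9, 7, 10, 14, 4, 1, 2, 8, 13]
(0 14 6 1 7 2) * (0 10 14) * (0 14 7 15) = [14, 15, 10, 3, 4, 5, 1, 2, 8, 9, 7, 11, 12, 13, 6, 0] = (0 14 6 1 15)(2 10 7)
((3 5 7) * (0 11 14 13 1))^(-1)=(0 1 13 14 11)(3 7 5)=[1, 13, 2, 7, 4, 3, 6, 5, 8, 9, 10, 0, 12, 14, 11]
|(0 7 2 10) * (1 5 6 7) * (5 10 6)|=|(0 1 10)(2 6 7)|=3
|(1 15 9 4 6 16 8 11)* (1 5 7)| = |(1 15 9 4 6 16 8 11 5 7)| = 10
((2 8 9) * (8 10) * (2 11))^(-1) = [0, 1, 11, 3, 4, 5, 6, 7, 10, 8, 2, 9] = (2 11 9 8 10)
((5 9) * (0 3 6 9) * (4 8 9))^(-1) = (0 5 9 8 4 6 3) = [5, 1, 2, 0, 6, 9, 3, 7, 4, 8]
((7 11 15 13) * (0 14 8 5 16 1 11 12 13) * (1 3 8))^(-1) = (0 15 11 1 14)(3 16 5 8)(7 13 12) = [15, 14, 2, 16, 4, 8, 6, 13, 3, 9, 10, 1, 7, 12, 0, 11, 5]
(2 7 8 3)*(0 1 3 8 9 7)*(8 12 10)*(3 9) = (0 1 9 7 3 2)(8 12 10) = [1, 9, 0, 2, 4, 5, 6, 3, 12, 7, 8, 11, 10]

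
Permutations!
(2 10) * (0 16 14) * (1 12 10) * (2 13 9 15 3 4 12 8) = (0 16 14)(1 8 2)(3 4 12 10 13 9 15) = [16, 8, 1, 4, 12, 5, 6, 7, 2, 15, 13, 11, 10, 9, 0, 3, 14]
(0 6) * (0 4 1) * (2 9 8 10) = (0 6 4 1)(2 9 8 10) = [6, 0, 9, 3, 1, 5, 4, 7, 10, 8, 2]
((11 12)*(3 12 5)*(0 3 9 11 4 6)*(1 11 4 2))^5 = (0 11)(1 6)(2 4)(3 5)(9 12) = [11, 6, 4, 5, 2, 3, 1, 7, 8, 12, 10, 0, 9]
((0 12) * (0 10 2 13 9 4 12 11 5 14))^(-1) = (0 14 5 11)(2 10 12 4 9 13) = [14, 1, 10, 3, 9, 11, 6, 7, 8, 13, 12, 0, 4, 2, 5]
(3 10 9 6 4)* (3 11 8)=(3 10 9 6 4 11 8)=[0, 1, 2, 10, 11, 5, 4, 7, 3, 6, 9, 8]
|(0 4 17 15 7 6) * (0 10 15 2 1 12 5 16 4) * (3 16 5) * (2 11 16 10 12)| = |(1 2)(3 10 15 7 6 12)(4 17 11 16)| = 12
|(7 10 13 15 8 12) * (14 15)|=|(7 10 13 14 15 8 12)|=7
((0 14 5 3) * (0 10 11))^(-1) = (0 11 10 3 5 14) = [11, 1, 2, 5, 4, 14, 6, 7, 8, 9, 3, 10, 12, 13, 0]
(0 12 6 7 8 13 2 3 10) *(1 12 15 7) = (0 15 7 8 13 2 3 10)(1 12 6) = [15, 12, 3, 10, 4, 5, 1, 8, 13, 9, 0, 11, 6, 2, 14, 7]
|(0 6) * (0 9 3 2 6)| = 4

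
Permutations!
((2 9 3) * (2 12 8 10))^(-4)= (2 3 8)(9 12 10)= [0, 1, 3, 8, 4, 5, 6, 7, 2, 12, 9, 11, 10]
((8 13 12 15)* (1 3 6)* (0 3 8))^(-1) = (0 15 12 13 8 1 6 3) = [15, 6, 2, 0, 4, 5, 3, 7, 1, 9, 10, 11, 13, 8, 14, 12]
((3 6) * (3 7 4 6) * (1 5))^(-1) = (1 5)(4 7 6) = [0, 5, 2, 3, 7, 1, 4, 6]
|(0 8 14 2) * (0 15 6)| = 6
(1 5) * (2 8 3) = (1 5)(2 8 3) = [0, 5, 8, 2, 4, 1, 6, 7, 3]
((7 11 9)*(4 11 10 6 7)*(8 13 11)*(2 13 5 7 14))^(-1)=(2 14 6 10 7 5 8 4 9 11 13)=[0, 1, 14, 3, 9, 8, 10, 5, 4, 11, 7, 13, 12, 2, 6]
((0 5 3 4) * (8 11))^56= (11)= [0, 1, 2, 3, 4, 5, 6, 7, 8, 9, 10, 11]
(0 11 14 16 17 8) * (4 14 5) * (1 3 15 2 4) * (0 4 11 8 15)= (0 8 4 14 16 17 15 2 11 5 1 3)= [8, 3, 11, 0, 14, 1, 6, 7, 4, 9, 10, 5, 12, 13, 16, 2, 17, 15]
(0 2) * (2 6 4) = (0 6 4 2) = [6, 1, 0, 3, 2, 5, 4]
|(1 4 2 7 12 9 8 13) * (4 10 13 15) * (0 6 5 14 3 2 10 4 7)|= |(0 6 5 14 3 2)(1 4 10 13)(7 12 9 8 15)|= 60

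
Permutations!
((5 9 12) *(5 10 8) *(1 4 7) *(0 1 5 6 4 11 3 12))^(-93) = (0 3 8 7)(1 12 6 5)(4 9 11 10) = [3, 12, 2, 8, 9, 1, 5, 0, 7, 11, 4, 10, 6]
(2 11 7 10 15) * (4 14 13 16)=(2 11 7 10 15)(4 14 13 16)=[0, 1, 11, 3, 14, 5, 6, 10, 8, 9, 15, 7, 12, 16, 13, 2, 4]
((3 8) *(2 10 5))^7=[0, 1, 10, 8, 4, 2, 6, 7, 3, 9, 5]=(2 10 5)(3 8)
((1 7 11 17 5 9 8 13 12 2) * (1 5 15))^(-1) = (1 15 17 11 7)(2 12 13 8 9 5) = [0, 15, 12, 3, 4, 2, 6, 1, 9, 5, 10, 7, 13, 8, 14, 17, 16, 11]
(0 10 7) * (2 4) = (0 10 7)(2 4) = [10, 1, 4, 3, 2, 5, 6, 0, 8, 9, 7]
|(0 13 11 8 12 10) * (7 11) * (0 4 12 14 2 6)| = |(0 13 7 11 8 14 2 6)(4 12 10)| = 24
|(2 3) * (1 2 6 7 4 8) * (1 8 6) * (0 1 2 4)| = 10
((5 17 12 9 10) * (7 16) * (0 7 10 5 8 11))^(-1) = (0 11 8 10 16 7)(5 9 12 17) = [11, 1, 2, 3, 4, 9, 6, 0, 10, 12, 16, 8, 17, 13, 14, 15, 7, 5]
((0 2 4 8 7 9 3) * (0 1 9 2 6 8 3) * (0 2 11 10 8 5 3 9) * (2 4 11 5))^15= (0 8)(1 10)(2 5)(3 11)(4 9)(6 7)= [8, 10, 5, 11, 9, 2, 7, 6, 0, 4, 1, 3]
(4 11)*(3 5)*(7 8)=[0, 1, 2, 5, 11, 3, 6, 8, 7, 9, 10, 4]=(3 5)(4 11)(7 8)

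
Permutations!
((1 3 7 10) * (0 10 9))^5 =(0 9 7 3 1 10) =[9, 10, 2, 1, 4, 5, 6, 3, 8, 7, 0]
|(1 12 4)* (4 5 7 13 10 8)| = |(1 12 5 7 13 10 8 4)| = 8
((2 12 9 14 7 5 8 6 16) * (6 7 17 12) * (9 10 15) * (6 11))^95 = (2 16 6 11)(5 7 8)(9 15 10 12 17 14) = [0, 1, 16, 3, 4, 7, 11, 8, 5, 15, 12, 2, 17, 13, 9, 10, 6, 14]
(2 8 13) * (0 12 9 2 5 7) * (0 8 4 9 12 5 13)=(13)(0 5 7 8)(2 4 9)=[5, 1, 4, 3, 9, 7, 6, 8, 0, 2, 10, 11, 12, 13]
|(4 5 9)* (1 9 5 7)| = 4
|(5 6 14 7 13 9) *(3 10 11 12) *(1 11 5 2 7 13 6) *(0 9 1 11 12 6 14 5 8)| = |(0 9 2 7 14 13 1 12 3 10 8)(5 11 6)| = 33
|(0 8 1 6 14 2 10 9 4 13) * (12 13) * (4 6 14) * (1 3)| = |(0 8 3 1 14 2 10 9 6 4 12 13)| = 12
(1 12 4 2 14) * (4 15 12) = (1 4 2 14)(12 15) = [0, 4, 14, 3, 2, 5, 6, 7, 8, 9, 10, 11, 15, 13, 1, 12]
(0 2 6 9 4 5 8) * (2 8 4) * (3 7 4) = (0 8)(2 6 9)(3 7 4 5) = [8, 1, 6, 7, 5, 3, 9, 4, 0, 2]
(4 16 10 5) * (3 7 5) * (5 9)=[0, 1, 2, 7, 16, 4, 6, 9, 8, 5, 3, 11, 12, 13, 14, 15, 10]=(3 7 9 5 4 16 10)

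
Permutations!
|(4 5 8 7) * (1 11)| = |(1 11)(4 5 8 7)| = 4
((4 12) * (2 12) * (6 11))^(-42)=(12)=[0, 1, 2, 3, 4, 5, 6, 7, 8, 9, 10, 11, 12]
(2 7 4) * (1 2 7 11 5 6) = (1 2 11 5 6)(4 7) = [0, 2, 11, 3, 7, 6, 1, 4, 8, 9, 10, 5]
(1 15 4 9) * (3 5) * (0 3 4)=(0 3 5 4 9 1 15)=[3, 15, 2, 5, 9, 4, 6, 7, 8, 1, 10, 11, 12, 13, 14, 0]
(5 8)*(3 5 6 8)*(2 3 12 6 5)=[0, 1, 3, 2, 4, 12, 8, 7, 5, 9, 10, 11, 6]=(2 3)(5 12 6 8)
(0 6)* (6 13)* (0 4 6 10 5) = (0 13 10 5)(4 6) = [13, 1, 2, 3, 6, 0, 4, 7, 8, 9, 5, 11, 12, 10]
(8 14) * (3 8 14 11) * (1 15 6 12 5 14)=(1 15 6 12 5 14)(3 8 11)=[0, 15, 2, 8, 4, 14, 12, 7, 11, 9, 10, 3, 5, 13, 1, 6]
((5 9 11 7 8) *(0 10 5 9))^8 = (11)(0 5 10) = [5, 1, 2, 3, 4, 10, 6, 7, 8, 9, 0, 11]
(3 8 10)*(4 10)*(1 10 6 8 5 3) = (1 10)(3 5)(4 6 8) = [0, 10, 2, 5, 6, 3, 8, 7, 4, 9, 1]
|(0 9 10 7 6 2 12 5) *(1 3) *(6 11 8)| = |(0 9 10 7 11 8 6 2 12 5)(1 3)| = 10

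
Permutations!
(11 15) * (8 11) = [0, 1, 2, 3, 4, 5, 6, 7, 11, 9, 10, 15, 12, 13, 14, 8] = (8 11 15)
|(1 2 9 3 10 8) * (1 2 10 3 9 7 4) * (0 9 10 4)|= 6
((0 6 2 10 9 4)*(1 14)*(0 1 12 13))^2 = (0 2 9 1 12)(4 14 13 6 10) = [2, 12, 9, 3, 14, 5, 10, 7, 8, 1, 4, 11, 0, 6, 13]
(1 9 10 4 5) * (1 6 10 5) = (1 9 5 6 10 4) = [0, 9, 2, 3, 1, 6, 10, 7, 8, 5, 4]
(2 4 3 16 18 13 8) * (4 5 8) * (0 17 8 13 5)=[17, 1, 0, 16, 3, 13, 6, 7, 2, 9, 10, 11, 12, 4, 14, 15, 18, 8, 5]=(0 17 8 2)(3 16 18 5 13 4)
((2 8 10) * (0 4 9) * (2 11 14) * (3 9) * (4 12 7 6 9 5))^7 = (0 7 9 12 6)(2 10 14 8 11)(3 5 4) = [7, 1, 10, 5, 3, 4, 0, 9, 11, 12, 14, 2, 6, 13, 8]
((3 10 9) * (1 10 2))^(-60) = (10) = [0, 1, 2, 3, 4, 5, 6, 7, 8, 9, 10]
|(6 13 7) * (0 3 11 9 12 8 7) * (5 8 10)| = 11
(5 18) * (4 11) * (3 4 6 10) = (3 4 11 6 10)(5 18) = [0, 1, 2, 4, 11, 18, 10, 7, 8, 9, 3, 6, 12, 13, 14, 15, 16, 17, 5]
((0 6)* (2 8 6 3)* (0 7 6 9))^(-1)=(0 9 8 2 3)(6 7)=[9, 1, 3, 0, 4, 5, 7, 6, 2, 8]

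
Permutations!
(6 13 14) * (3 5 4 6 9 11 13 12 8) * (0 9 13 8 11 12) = (0 9 12 11 8 3 5 4 6)(13 14) = [9, 1, 2, 5, 6, 4, 0, 7, 3, 12, 10, 8, 11, 14, 13]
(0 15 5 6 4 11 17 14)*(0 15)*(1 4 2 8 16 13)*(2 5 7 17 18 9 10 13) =[0, 4, 8, 3, 11, 6, 5, 17, 16, 10, 13, 18, 12, 1, 15, 7, 2, 14, 9] =(1 4 11 18 9 10 13)(2 8 16)(5 6)(7 17 14 15)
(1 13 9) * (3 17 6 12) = (1 13 9)(3 17 6 12) = [0, 13, 2, 17, 4, 5, 12, 7, 8, 1, 10, 11, 3, 9, 14, 15, 16, 6]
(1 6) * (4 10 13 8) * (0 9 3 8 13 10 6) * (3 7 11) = (13)(0 9 7 11 3 8 4 6 1) = [9, 0, 2, 8, 6, 5, 1, 11, 4, 7, 10, 3, 12, 13]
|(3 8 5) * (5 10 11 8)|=6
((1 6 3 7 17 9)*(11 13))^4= [0, 17, 2, 1, 4, 5, 9, 6, 8, 7, 10, 11, 12, 13, 14, 15, 16, 3]= (1 17 3)(6 9 7)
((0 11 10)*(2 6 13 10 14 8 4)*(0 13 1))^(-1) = [1, 6, 4, 3, 8, 5, 2, 7, 14, 9, 13, 0, 12, 10, 11] = (0 1 6 2 4 8 14 11)(10 13)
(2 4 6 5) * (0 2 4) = [2, 1, 0, 3, 6, 4, 5] = (0 2)(4 6 5)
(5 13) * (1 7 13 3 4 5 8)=(1 7 13 8)(3 4 5)=[0, 7, 2, 4, 5, 3, 6, 13, 1, 9, 10, 11, 12, 8]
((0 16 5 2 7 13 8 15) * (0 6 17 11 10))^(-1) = (0 10 11 17 6 15 8 13 7 2 5 16) = [10, 1, 5, 3, 4, 16, 15, 2, 13, 9, 11, 17, 12, 7, 14, 8, 0, 6]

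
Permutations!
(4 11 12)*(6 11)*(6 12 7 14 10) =(4 12)(6 11 7 14 10) =[0, 1, 2, 3, 12, 5, 11, 14, 8, 9, 6, 7, 4, 13, 10]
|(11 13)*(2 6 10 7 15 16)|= |(2 6 10 7 15 16)(11 13)|= 6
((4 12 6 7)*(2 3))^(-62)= [0, 1, 2, 3, 6, 5, 4, 12, 8, 9, 10, 11, 7]= (4 6)(7 12)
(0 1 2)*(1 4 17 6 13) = (0 4 17 6 13 1 2) = [4, 2, 0, 3, 17, 5, 13, 7, 8, 9, 10, 11, 12, 1, 14, 15, 16, 6]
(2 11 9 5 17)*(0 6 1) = (0 6 1)(2 11 9 5 17) = [6, 0, 11, 3, 4, 17, 1, 7, 8, 5, 10, 9, 12, 13, 14, 15, 16, 2]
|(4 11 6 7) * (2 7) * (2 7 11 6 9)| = |(2 11 9)(4 6 7)| = 3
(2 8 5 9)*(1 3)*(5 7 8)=(1 3)(2 5 9)(7 8)=[0, 3, 5, 1, 4, 9, 6, 8, 7, 2]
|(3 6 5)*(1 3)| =4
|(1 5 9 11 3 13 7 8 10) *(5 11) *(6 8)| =|(1 11 3 13 7 6 8 10)(5 9)| =8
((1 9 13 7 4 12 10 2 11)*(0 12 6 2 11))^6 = [13, 2, 9, 3, 11, 5, 1, 10, 8, 0, 4, 6, 7, 12] = (0 13 12 7 10 4 11 6 1 2 9)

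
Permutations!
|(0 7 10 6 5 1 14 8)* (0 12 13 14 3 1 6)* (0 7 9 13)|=6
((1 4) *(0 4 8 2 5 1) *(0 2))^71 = (0 8 1 5 2 4) = [8, 5, 4, 3, 0, 2, 6, 7, 1]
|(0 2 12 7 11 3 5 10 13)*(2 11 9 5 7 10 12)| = |(0 11 3 7 9 5 12 10 13)| = 9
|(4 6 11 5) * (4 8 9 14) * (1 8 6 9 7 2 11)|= |(1 8 7 2 11 5 6)(4 9 14)|= 21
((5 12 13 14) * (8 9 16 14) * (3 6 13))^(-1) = (3 12 5 14 16 9 8 13 6) = [0, 1, 2, 12, 4, 14, 3, 7, 13, 8, 10, 11, 5, 6, 16, 15, 9]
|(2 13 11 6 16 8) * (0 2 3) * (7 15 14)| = |(0 2 13 11 6 16 8 3)(7 15 14)| = 24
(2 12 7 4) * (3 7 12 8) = (12)(2 8 3 7 4) = [0, 1, 8, 7, 2, 5, 6, 4, 3, 9, 10, 11, 12]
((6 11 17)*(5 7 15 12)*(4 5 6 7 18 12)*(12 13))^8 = (4 7 11 12 18)(5 15 17 6 13) = [0, 1, 2, 3, 7, 15, 13, 11, 8, 9, 10, 12, 18, 5, 14, 17, 16, 6, 4]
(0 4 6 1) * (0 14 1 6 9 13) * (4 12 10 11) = (0 12 10 11 4 9 13)(1 14) = [12, 14, 2, 3, 9, 5, 6, 7, 8, 13, 11, 4, 10, 0, 1]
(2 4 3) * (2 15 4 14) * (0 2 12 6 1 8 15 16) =(0 2 14 12 6 1 8 15 4 3 16) =[2, 8, 14, 16, 3, 5, 1, 7, 15, 9, 10, 11, 6, 13, 12, 4, 0]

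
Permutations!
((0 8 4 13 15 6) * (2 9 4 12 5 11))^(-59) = (0 4 5 6 9 12 15 2 8 13 11) = [4, 1, 8, 3, 5, 6, 9, 7, 13, 12, 10, 0, 15, 11, 14, 2]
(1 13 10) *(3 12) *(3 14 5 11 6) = [0, 13, 2, 12, 4, 11, 3, 7, 8, 9, 1, 6, 14, 10, 5] = (1 13 10)(3 12 14 5 11 6)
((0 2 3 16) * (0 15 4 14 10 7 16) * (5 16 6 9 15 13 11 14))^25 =(0 2 3)(4 13 10 9 5 11 7 15 16 14 6) =[2, 1, 3, 0, 13, 11, 4, 15, 8, 5, 9, 7, 12, 10, 6, 16, 14]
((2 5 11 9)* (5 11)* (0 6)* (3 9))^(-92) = [0, 1, 2, 3, 4, 5, 6, 7, 8, 9, 10, 11] = (11)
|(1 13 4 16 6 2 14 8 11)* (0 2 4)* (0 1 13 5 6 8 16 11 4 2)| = |(1 5 6 2 14 16 8 4 11 13)| = 10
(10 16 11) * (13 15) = (10 16 11)(13 15) = [0, 1, 2, 3, 4, 5, 6, 7, 8, 9, 16, 10, 12, 15, 14, 13, 11]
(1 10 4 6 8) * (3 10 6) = (1 6 8)(3 10 4) = [0, 6, 2, 10, 3, 5, 8, 7, 1, 9, 4]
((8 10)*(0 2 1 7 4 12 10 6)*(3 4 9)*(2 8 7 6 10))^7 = [12, 3, 9, 8, 10, 5, 4, 6, 2, 0, 1, 11, 7] = (0 12 7 6 4 10 1 3 8 2 9)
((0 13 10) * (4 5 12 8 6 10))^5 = (0 8 4 10 12 13 6 5) = [8, 1, 2, 3, 10, 0, 5, 7, 4, 9, 12, 11, 13, 6]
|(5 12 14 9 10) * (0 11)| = 10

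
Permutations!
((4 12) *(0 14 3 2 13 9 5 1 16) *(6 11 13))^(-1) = [16, 5, 3, 14, 12, 9, 2, 7, 8, 13, 10, 6, 4, 11, 0, 15, 1] = (0 16 1 5 9 13 11 6 2 3 14)(4 12)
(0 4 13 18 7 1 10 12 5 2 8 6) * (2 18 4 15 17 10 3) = [15, 3, 8, 2, 13, 18, 0, 1, 6, 9, 12, 11, 5, 4, 14, 17, 16, 10, 7] = (0 15 17 10 12 5 18 7 1 3 2 8 6)(4 13)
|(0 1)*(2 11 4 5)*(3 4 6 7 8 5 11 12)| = |(0 1)(2 12 3 4 11 6 7 8 5)| = 18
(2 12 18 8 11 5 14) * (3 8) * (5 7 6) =[0, 1, 12, 8, 4, 14, 5, 6, 11, 9, 10, 7, 18, 13, 2, 15, 16, 17, 3] =(2 12 18 3 8 11 7 6 5 14)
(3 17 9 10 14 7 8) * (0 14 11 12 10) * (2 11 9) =(0 14 7 8 3 17 2 11 12 10 9) =[14, 1, 11, 17, 4, 5, 6, 8, 3, 0, 9, 12, 10, 13, 7, 15, 16, 2]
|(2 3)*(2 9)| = 3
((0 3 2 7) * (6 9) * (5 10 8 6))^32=(5 8 9 10 6)=[0, 1, 2, 3, 4, 8, 5, 7, 9, 10, 6]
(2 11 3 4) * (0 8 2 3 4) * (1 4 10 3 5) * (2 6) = (0 8 6 2 11 10 3)(1 4 5) = [8, 4, 11, 0, 5, 1, 2, 7, 6, 9, 3, 10]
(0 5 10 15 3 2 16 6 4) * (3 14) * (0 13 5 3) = [3, 1, 16, 2, 13, 10, 4, 7, 8, 9, 15, 11, 12, 5, 0, 14, 6] = (0 3 2 16 6 4 13 5 10 15 14)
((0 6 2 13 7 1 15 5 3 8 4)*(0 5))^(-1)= [15, 7, 6, 5, 8, 4, 0, 13, 3, 9, 10, 11, 12, 2, 14, 1]= (0 15 1 7 13 2 6)(3 5 4 8)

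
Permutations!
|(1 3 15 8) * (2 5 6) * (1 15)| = |(1 3)(2 5 6)(8 15)| = 6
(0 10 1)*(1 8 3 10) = (0 1)(3 10 8) = [1, 0, 2, 10, 4, 5, 6, 7, 3, 9, 8]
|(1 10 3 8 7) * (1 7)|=|(1 10 3 8)|=4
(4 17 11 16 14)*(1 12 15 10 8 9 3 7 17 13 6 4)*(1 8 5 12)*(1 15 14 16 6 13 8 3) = (1 15 10 5 12 14 3 7 17 11 6 4 8 9) = [0, 15, 2, 7, 8, 12, 4, 17, 9, 1, 5, 6, 14, 13, 3, 10, 16, 11]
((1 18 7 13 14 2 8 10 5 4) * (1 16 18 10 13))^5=(1 18 4 10 7 16 5)(2 8 13 14)=[0, 18, 8, 3, 10, 1, 6, 16, 13, 9, 7, 11, 12, 14, 2, 15, 5, 17, 4]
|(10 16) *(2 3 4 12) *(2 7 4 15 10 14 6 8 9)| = |(2 3 15 10 16 14 6 8 9)(4 12 7)| = 9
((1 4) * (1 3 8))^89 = [0, 4, 2, 8, 3, 5, 6, 7, 1] = (1 4 3 8)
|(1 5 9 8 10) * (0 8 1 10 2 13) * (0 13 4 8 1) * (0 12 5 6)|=|(13)(0 1 6)(2 4 8)(5 9 12)|=3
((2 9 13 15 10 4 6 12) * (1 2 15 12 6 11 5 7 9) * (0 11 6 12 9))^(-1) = (0 7 5 11)(1 2)(4 10 15 12 6)(9 13) = [7, 2, 1, 3, 10, 11, 4, 5, 8, 13, 15, 0, 6, 9, 14, 12]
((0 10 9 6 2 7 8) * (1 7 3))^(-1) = (0 8 7 1 3 2 6 9 10) = [8, 3, 6, 2, 4, 5, 9, 1, 7, 10, 0]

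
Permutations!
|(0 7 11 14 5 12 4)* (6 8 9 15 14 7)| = |(0 6 8 9 15 14 5 12 4)(7 11)| = 18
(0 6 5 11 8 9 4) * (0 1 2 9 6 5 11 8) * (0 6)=(0 5 8)(1 2 9 4)(6 11)=[5, 2, 9, 3, 1, 8, 11, 7, 0, 4, 10, 6]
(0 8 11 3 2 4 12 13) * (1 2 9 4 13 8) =(0 1 2 13)(3 9 4 12 8 11) =[1, 2, 13, 9, 12, 5, 6, 7, 11, 4, 10, 3, 8, 0]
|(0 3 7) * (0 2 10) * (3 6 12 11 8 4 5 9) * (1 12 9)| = 42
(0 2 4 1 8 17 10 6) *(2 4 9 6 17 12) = (0 4 1 8 12 2 9 6)(10 17) = [4, 8, 9, 3, 1, 5, 0, 7, 12, 6, 17, 11, 2, 13, 14, 15, 16, 10]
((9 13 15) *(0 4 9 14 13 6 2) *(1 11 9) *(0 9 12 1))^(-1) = (0 4)(1 12 11)(2 6 9)(13 14 15) = [4, 12, 6, 3, 0, 5, 9, 7, 8, 2, 10, 1, 11, 14, 15, 13]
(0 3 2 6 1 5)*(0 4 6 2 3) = [0, 5, 2, 3, 6, 4, 1] = (1 5 4 6)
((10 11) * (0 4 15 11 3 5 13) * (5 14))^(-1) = (0 13 5 14 3 10 11 15 4) = [13, 1, 2, 10, 0, 14, 6, 7, 8, 9, 11, 15, 12, 5, 3, 4]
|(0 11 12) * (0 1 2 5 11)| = 5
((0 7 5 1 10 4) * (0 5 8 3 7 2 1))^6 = (10) = [0, 1, 2, 3, 4, 5, 6, 7, 8, 9, 10]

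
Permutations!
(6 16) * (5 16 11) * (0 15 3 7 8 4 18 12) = [15, 1, 2, 7, 18, 16, 11, 8, 4, 9, 10, 5, 0, 13, 14, 3, 6, 17, 12] = (0 15 3 7 8 4 18 12)(5 16 6 11)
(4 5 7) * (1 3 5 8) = [0, 3, 2, 5, 8, 7, 6, 4, 1] = (1 3 5 7 4 8)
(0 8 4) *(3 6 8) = (0 3 6 8 4) = [3, 1, 2, 6, 0, 5, 8, 7, 4]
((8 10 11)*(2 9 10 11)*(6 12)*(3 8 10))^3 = [0, 1, 8, 10, 4, 5, 12, 7, 2, 11, 3, 9, 6] = (2 8)(3 10)(6 12)(9 11)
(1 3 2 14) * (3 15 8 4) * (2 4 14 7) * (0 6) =(0 6)(1 15 8 14)(2 7)(3 4) =[6, 15, 7, 4, 3, 5, 0, 2, 14, 9, 10, 11, 12, 13, 1, 8]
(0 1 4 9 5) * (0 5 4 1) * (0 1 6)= [1, 6, 2, 3, 9, 5, 0, 7, 8, 4]= (0 1 6)(4 9)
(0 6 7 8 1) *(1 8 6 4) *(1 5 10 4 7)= (0 7 6 1)(4 5 10)= [7, 0, 2, 3, 5, 10, 1, 6, 8, 9, 4]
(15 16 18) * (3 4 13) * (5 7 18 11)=(3 4 13)(5 7 18 15 16 11)=[0, 1, 2, 4, 13, 7, 6, 18, 8, 9, 10, 5, 12, 3, 14, 16, 11, 17, 15]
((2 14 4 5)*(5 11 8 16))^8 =(2 14 4 11 8 16 5) =[0, 1, 14, 3, 11, 2, 6, 7, 16, 9, 10, 8, 12, 13, 4, 15, 5]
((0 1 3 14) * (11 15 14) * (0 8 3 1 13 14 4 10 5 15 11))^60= (15)= [0, 1, 2, 3, 4, 5, 6, 7, 8, 9, 10, 11, 12, 13, 14, 15]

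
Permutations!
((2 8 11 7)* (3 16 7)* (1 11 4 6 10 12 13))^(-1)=[0, 13, 7, 11, 8, 5, 4, 16, 2, 9, 6, 1, 10, 12, 14, 15, 3]=(1 13 12 10 6 4 8 2 7 16 3 11)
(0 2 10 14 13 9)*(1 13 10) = (0 2 1 13 9)(10 14) = [2, 13, 1, 3, 4, 5, 6, 7, 8, 0, 14, 11, 12, 9, 10]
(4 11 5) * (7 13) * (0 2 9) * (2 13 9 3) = (0 13 7 9)(2 3)(4 11 5) = [13, 1, 3, 2, 11, 4, 6, 9, 8, 0, 10, 5, 12, 7]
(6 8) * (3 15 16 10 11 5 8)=(3 15 16 10 11 5 8 6)=[0, 1, 2, 15, 4, 8, 3, 7, 6, 9, 11, 5, 12, 13, 14, 16, 10]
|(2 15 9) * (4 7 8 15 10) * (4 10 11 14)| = 8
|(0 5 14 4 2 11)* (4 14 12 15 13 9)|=|(0 5 12 15 13 9 4 2 11)|=9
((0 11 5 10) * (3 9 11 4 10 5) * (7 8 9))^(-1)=(0 10 4)(3 11 9 8 7)=[10, 1, 2, 11, 0, 5, 6, 3, 7, 8, 4, 9]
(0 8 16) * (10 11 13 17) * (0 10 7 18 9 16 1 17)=[8, 17, 2, 3, 4, 5, 6, 18, 1, 16, 11, 13, 12, 0, 14, 15, 10, 7, 9]=(0 8 1 17 7 18 9 16 10 11 13)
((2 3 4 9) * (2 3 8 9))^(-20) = [0, 1, 2, 3, 4, 5, 6, 7, 8, 9] = (9)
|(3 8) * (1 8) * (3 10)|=|(1 8 10 3)|=4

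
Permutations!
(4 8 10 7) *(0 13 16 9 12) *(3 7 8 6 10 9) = (0 13 16 3 7 4 6 10 8 9 12) = [13, 1, 2, 7, 6, 5, 10, 4, 9, 12, 8, 11, 0, 16, 14, 15, 3]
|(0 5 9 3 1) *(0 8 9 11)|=|(0 5 11)(1 8 9 3)|=12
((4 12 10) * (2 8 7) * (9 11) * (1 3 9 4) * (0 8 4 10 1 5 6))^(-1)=(0 6 5 10 11 9 3 1 12 4 2 7 8)=[6, 12, 7, 1, 2, 10, 5, 8, 0, 3, 11, 9, 4]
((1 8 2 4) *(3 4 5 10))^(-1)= (1 4 3 10 5 2 8)= [0, 4, 8, 10, 3, 2, 6, 7, 1, 9, 5]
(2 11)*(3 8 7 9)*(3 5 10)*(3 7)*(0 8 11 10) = (0 8 3 11 2 10 7 9 5) = [8, 1, 10, 11, 4, 0, 6, 9, 3, 5, 7, 2]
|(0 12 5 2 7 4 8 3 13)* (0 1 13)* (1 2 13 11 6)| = 9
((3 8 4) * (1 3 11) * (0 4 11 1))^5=(0 11 8 3 1 4)=[11, 4, 2, 1, 0, 5, 6, 7, 3, 9, 10, 8]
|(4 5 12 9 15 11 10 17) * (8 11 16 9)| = 21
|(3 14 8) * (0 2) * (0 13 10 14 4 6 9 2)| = |(2 13 10 14 8 3 4 6 9)| = 9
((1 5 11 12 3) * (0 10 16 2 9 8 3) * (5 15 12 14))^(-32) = (0 15 3 9 16)(1 8 2 10 12)(5 11 14) = [15, 8, 10, 9, 4, 11, 6, 7, 2, 16, 12, 14, 1, 13, 5, 3, 0]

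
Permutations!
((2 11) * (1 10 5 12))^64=(12)=[0, 1, 2, 3, 4, 5, 6, 7, 8, 9, 10, 11, 12]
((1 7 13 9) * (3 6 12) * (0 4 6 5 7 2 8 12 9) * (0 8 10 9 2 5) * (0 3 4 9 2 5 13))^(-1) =[7, 9, 10, 3, 12, 6, 4, 5, 13, 0, 2, 11, 8, 1] =(0 7 5 6 4 12 8 13 1 9)(2 10)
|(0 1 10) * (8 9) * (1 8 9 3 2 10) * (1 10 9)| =7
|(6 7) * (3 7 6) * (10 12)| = |(3 7)(10 12)| = 2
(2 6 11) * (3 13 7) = (2 6 11)(3 13 7) = [0, 1, 6, 13, 4, 5, 11, 3, 8, 9, 10, 2, 12, 7]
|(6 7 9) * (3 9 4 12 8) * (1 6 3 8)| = |(1 6 7 4 12)(3 9)| = 10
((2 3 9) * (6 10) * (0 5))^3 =(0 5)(6 10) =[5, 1, 2, 3, 4, 0, 10, 7, 8, 9, 6]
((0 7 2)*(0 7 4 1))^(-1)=(0 1 4)(2 7)=[1, 4, 7, 3, 0, 5, 6, 2]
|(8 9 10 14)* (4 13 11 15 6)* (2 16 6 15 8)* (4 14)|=12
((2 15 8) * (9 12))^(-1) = (2 8 15)(9 12) = [0, 1, 8, 3, 4, 5, 6, 7, 15, 12, 10, 11, 9, 13, 14, 2]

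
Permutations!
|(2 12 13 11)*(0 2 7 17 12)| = 10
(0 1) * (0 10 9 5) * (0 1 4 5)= (0 4 5 1 10 9)= [4, 10, 2, 3, 5, 1, 6, 7, 8, 0, 9]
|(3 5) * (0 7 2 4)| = 4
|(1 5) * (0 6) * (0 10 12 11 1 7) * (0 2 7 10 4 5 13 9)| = |(0 6 4 5 10 12 11 1 13 9)(2 7)| = 10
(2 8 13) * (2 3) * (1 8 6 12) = (1 8 13 3 2 6 12) = [0, 8, 6, 2, 4, 5, 12, 7, 13, 9, 10, 11, 1, 3]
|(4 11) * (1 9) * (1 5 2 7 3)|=|(1 9 5 2 7 3)(4 11)|=6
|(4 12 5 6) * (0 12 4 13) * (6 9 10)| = |(0 12 5 9 10 6 13)| = 7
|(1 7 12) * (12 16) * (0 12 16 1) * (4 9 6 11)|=4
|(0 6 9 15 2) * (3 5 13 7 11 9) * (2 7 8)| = 28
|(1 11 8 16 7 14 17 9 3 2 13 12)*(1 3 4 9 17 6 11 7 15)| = 8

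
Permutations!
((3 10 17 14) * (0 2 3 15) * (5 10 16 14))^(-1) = (0 15 14 16 3 2)(5 17 10) = [15, 1, 0, 2, 4, 17, 6, 7, 8, 9, 5, 11, 12, 13, 16, 14, 3, 10]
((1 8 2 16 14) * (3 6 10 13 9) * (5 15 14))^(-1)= (1 14 15 5 16 2 8)(3 9 13 10 6)= [0, 14, 8, 9, 4, 16, 3, 7, 1, 13, 6, 11, 12, 10, 15, 5, 2]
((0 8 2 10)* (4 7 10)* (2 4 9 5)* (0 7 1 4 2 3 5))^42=(10)(0 2)(8 9)=[2, 1, 0, 3, 4, 5, 6, 7, 9, 8, 10]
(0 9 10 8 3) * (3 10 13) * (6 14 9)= (0 6 14 9 13 3)(8 10)= [6, 1, 2, 0, 4, 5, 14, 7, 10, 13, 8, 11, 12, 3, 9]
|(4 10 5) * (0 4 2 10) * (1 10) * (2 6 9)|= |(0 4)(1 10 5 6 9 2)|= 6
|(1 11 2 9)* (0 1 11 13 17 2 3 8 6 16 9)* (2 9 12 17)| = |(0 1 13 2)(3 8 6 16 12 17 9 11)| = 8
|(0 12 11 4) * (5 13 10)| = 12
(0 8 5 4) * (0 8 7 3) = (0 7 3)(4 8 5) = [7, 1, 2, 0, 8, 4, 6, 3, 5]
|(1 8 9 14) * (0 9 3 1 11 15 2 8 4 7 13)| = 12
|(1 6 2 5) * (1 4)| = 5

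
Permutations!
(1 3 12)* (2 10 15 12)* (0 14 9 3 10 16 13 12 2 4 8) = (0 14 9 3 4 8)(1 10 15 2 16 13 12) = [14, 10, 16, 4, 8, 5, 6, 7, 0, 3, 15, 11, 1, 12, 9, 2, 13]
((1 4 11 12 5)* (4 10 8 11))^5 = (1 5 12 11 8 10) = [0, 5, 2, 3, 4, 12, 6, 7, 10, 9, 1, 8, 11]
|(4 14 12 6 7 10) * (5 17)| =6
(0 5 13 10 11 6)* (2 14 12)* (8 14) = (0 5 13 10 11 6)(2 8 14 12) = [5, 1, 8, 3, 4, 13, 0, 7, 14, 9, 11, 6, 2, 10, 12]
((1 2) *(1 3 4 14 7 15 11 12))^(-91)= [0, 12, 1, 2, 3, 5, 6, 14, 8, 9, 10, 15, 11, 13, 4, 7]= (1 12 11 15 7 14 4 3 2)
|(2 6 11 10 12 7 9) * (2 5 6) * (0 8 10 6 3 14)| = 18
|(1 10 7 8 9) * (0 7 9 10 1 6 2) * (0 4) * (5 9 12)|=10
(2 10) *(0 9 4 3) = (0 9 4 3)(2 10) = [9, 1, 10, 0, 3, 5, 6, 7, 8, 4, 2]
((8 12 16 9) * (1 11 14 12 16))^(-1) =(1 12 14 11)(8 9 16) =[0, 12, 2, 3, 4, 5, 6, 7, 9, 16, 10, 1, 14, 13, 11, 15, 8]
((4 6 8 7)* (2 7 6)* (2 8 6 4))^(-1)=(2 7)(4 8)=[0, 1, 7, 3, 8, 5, 6, 2, 4]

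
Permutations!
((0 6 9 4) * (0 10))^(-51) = (0 10 4 9 6) = [10, 1, 2, 3, 9, 5, 0, 7, 8, 6, 4]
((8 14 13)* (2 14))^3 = (2 8 13 14) = [0, 1, 8, 3, 4, 5, 6, 7, 13, 9, 10, 11, 12, 14, 2]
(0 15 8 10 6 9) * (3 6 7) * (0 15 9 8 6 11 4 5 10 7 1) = (0 9 15 6 8 7 3 11 4 5 10 1) = [9, 0, 2, 11, 5, 10, 8, 3, 7, 15, 1, 4, 12, 13, 14, 6]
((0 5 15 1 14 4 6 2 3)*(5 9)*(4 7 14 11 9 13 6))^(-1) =(0 3 2 6 13)(1 15 5 9 11)(7 14) =[3, 15, 6, 2, 4, 9, 13, 14, 8, 11, 10, 1, 12, 0, 7, 5]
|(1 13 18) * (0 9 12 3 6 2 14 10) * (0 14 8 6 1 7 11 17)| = |(0 9 12 3 1 13 18 7 11 17)(2 8 6)(10 14)| = 30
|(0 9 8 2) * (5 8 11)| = 6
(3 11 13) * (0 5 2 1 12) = (0 5 2 1 12)(3 11 13) = [5, 12, 1, 11, 4, 2, 6, 7, 8, 9, 10, 13, 0, 3]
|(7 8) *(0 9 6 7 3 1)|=7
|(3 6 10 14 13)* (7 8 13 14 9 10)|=|(14)(3 6 7 8 13)(9 10)|=10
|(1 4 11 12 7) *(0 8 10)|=|(0 8 10)(1 4 11 12 7)|=15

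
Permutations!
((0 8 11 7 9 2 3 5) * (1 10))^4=(0 9)(2 8)(3 11)(5 7)=[9, 1, 8, 11, 4, 7, 6, 5, 2, 0, 10, 3]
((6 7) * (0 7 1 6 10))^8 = (0 10 7) = [10, 1, 2, 3, 4, 5, 6, 0, 8, 9, 7]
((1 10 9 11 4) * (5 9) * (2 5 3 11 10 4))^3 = (1 4)(2 10)(3 5)(9 11) = [0, 4, 10, 5, 1, 3, 6, 7, 8, 11, 2, 9]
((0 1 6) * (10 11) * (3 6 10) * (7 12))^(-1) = (0 6 3 11 10 1)(7 12) = [6, 0, 2, 11, 4, 5, 3, 12, 8, 9, 1, 10, 7]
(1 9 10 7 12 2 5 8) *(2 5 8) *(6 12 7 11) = [0, 9, 8, 3, 4, 2, 12, 7, 1, 10, 11, 6, 5] = (1 9 10 11 6 12 5 2 8)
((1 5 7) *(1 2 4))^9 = (1 4 2 7 5) = [0, 4, 7, 3, 2, 1, 6, 5]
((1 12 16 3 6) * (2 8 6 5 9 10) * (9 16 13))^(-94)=(1 13 10 8)(2 6 12 9)(3 16 5)=[0, 13, 6, 16, 4, 3, 12, 7, 1, 2, 8, 11, 9, 10, 14, 15, 5]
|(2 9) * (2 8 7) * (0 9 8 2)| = 5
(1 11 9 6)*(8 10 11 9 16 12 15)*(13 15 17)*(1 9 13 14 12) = (1 13 15 8 10 11 16)(6 9)(12 17 14) = [0, 13, 2, 3, 4, 5, 9, 7, 10, 6, 11, 16, 17, 15, 12, 8, 1, 14]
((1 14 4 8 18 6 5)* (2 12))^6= (1 5 6 18 8 4 14)= [0, 5, 2, 3, 14, 6, 18, 7, 4, 9, 10, 11, 12, 13, 1, 15, 16, 17, 8]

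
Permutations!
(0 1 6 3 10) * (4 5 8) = [1, 6, 2, 10, 5, 8, 3, 7, 4, 9, 0] = (0 1 6 3 10)(4 5 8)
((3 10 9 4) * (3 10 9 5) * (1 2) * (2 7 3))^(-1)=(1 2 5 10 4 9 3 7)=[0, 2, 5, 7, 9, 10, 6, 1, 8, 3, 4]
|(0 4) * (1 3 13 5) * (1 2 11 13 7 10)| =|(0 4)(1 3 7 10)(2 11 13 5)| =4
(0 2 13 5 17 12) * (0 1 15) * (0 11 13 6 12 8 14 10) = (0 2 6 12 1 15 11 13 5 17 8 14 10) = [2, 15, 6, 3, 4, 17, 12, 7, 14, 9, 0, 13, 1, 5, 10, 11, 16, 8]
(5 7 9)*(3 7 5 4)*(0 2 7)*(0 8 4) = (0 2 7 9)(3 8 4) = [2, 1, 7, 8, 3, 5, 6, 9, 4, 0]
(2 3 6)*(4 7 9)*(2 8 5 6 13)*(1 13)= (1 13 2 3)(4 7 9)(5 6 8)= [0, 13, 3, 1, 7, 6, 8, 9, 5, 4, 10, 11, 12, 2]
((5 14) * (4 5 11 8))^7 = (4 14 8 5 11) = [0, 1, 2, 3, 14, 11, 6, 7, 5, 9, 10, 4, 12, 13, 8]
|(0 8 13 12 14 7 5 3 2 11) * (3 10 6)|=|(0 8 13 12 14 7 5 10 6 3 2 11)|=12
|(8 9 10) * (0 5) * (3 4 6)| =6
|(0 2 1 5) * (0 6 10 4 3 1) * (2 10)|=|(0 10 4 3 1 5 6 2)|=8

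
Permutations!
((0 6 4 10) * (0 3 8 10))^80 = (0 4 6)(3 10 8) = [4, 1, 2, 10, 6, 5, 0, 7, 3, 9, 8]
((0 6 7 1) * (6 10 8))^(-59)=(0 10 8 6 7 1)=[10, 0, 2, 3, 4, 5, 7, 1, 6, 9, 8]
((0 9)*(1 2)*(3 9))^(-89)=[3, 2, 1, 9, 4, 5, 6, 7, 8, 0]=(0 3 9)(1 2)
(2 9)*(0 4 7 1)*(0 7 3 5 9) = (0 4 3 5 9 2)(1 7) = [4, 7, 0, 5, 3, 9, 6, 1, 8, 2]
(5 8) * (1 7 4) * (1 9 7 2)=(1 2)(4 9 7)(5 8)=[0, 2, 1, 3, 9, 8, 6, 4, 5, 7]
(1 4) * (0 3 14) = (0 3 14)(1 4) = [3, 4, 2, 14, 1, 5, 6, 7, 8, 9, 10, 11, 12, 13, 0]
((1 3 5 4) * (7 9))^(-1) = (1 4 5 3)(7 9) = [0, 4, 2, 1, 5, 3, 6, 9, 8, 7]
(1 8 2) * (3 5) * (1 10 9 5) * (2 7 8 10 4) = (1 10 9 5 3)(2 4)(7 8) = [0, 10, 4, 1, 2, 3, 6, 8, 7, 5, 9]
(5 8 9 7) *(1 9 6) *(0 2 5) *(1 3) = (0 2 5 8 6 3 1 9 7) = [2, 9, 5, 1, 4, 8, 3, 0, 6, 7]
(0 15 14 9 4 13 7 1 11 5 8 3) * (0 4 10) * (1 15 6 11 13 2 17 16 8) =(0 6 11 5 1 13 7 15 14 9 10)(2 17 16 8 3 4) =[6, 13, 17, 4, 2, 1, 11, 15, 3, 10, 0, 5, 12, 7, 9, 14, 8, 16]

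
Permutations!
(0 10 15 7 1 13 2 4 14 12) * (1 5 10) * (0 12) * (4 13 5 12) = (0 1 5 10 15 7 12 4 14)(2 13) = [1, 5, 13, 3, 14, 10, 6, 12, 8, 9, 15, 11, 4, 2, 0, 7]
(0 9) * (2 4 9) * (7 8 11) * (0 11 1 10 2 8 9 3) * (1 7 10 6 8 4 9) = (0 4 3)(1 6 8 7)(2 9 11 10) = [4, 6, 9, 0, 3, 5, 8, 1, 7, 11, 2, 10]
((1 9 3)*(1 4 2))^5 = (9) = [0, 1, 2, 3, 4, 5, 6, 7, 8, 9]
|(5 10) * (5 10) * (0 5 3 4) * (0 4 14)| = 4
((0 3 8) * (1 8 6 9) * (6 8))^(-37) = (0 8 3)(1 9 6) = [8, 9, 2, 0, 4, 5, 1, 7, 3, 6]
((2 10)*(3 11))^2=[0, 1, 2, 3, 4, 5, 6, 7, 8, 9, 10, 11]=(11)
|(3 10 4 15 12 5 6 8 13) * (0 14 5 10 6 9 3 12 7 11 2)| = 15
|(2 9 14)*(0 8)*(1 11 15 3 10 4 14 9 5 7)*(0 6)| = 30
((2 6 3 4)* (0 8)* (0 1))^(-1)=(0 1 8)(2 4 3 6)=[1, 8, 4, 6, 3, 5, 2, 7, 0]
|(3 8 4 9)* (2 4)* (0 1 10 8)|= 8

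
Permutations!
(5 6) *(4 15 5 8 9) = [0, 1, 2, 3, 15, 6, 8, 7, 9, 4, 10, 11, 12, 13, 14, 5] = (4 15 5 6 8 9)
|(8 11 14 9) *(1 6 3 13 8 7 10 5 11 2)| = 6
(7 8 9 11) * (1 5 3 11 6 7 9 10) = [0, 5, 2, 11, 4, 3, 7, 8, 10, 6, 1, 9] = (1 5 3 11 9 6 7 8 10)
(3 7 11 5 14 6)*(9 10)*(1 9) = (1 9 10)(3 7 11 5 14 6) = [0, 9, 2, 7, 4, 14, 3, 11, 8, 10, 1, 5, 12, 13, 6]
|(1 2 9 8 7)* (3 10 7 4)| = 8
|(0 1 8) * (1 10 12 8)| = 4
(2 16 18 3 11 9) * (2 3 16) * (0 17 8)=(0 17 8)(3 11 9)(16 18)=[17, 1, 2, 11, 4, 5, 6, 7, 0, 3, 10, 9, 12, 13, 14, 15, 18, 8, 16]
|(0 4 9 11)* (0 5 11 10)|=4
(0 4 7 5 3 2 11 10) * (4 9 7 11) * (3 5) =(0 9 7 3 2 4 11 10) =[9, 1, 4, 2, 11, 5, 6, 3, 8, 7, 0, 10]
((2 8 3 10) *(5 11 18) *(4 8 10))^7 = (2 10)(3 4 8)(5 11 18) = [0, 1, 10, 4, 8, 11, 6, 7, 3, 9, 2, 18, 12, 13, 14, 15, 16, 17, 5]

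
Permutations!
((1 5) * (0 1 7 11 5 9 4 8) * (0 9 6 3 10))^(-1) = (0 10 3 6 1)(4 9 8)(5 11 7) = [10, 0, 2, 6, 9, 11, 1, 5, 4, 8, 3, 7]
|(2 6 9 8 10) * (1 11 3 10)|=8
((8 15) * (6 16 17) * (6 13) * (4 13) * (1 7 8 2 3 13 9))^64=(1 2 16)(3 17 7)(4 8 13)(6 9 15)=[0, 2, 16, 17, 8, 5, 9, 3, 13, 15, 10, 11, 12, 4, 14, 6, 1, 7]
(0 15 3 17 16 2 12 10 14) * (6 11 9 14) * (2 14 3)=(0 15 2 12 10 6 11 9 3 17 16 14)=[15, 1, 12, 17, 4, 5, 11, 7, 8, 3, 6, 9, 10, 13, 0, 2, 14, 16]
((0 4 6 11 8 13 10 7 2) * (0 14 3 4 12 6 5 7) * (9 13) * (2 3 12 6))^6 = [10, 1, 2, 5, 7, 3, 0, 4, 11, 8, 13, 6, 12, 9, 14] = (14)(0 10 13 9 8 11 6)(3 5)(4 7)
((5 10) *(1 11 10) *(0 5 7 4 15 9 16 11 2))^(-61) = (0 2 1 5)(4 9 11 7 15 16 10) = [2, 5, 1, 3, 9, 0, 6, 15, 8, 11, 4, 7, 12, 13, 14, 16, 10]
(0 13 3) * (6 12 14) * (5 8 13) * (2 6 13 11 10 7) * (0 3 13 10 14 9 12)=(0 5 8 11 14 10 7 2 6)(9 12)=[5, 1, 6, 3, 4, 8, 0, 2, 11, 12, 7, 14, 9, 13, 10]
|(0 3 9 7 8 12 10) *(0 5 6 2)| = |(0 3 9 7 8 12 10 5 6 2)| = 10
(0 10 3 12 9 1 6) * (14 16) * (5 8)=[10, 6, 2, 12, 4, 8, 0, 7, 5, 1, 3, 11, 9, 13, 16, 15, 14]=(0 10 3 12 9 1 6)(5 8)(14 16)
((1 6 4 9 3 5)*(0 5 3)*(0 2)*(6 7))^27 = (0 7 9 5 6 2 1 4) = [7, 4, 1, 3, 0, 6, 2, 9, 8, 5]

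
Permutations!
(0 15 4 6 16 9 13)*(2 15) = [2, 1, 15, 3, 6, 5, 16, 7, 8, 13, 10, 11, 12, 0, 14, 4, 9] = (0 2 15 4 6 16 9 13)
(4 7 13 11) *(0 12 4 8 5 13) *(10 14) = (0 12 4 7)(5 13 11 8)(10 14) = [12, 1, 2, 3, 7, 13, 6, 0, 5, 9, 14, 8, 4, 11, 10]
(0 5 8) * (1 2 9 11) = (0 5 8)(1 2 9 11) = [5, 2, 9, 3, 4, 8, 6, 7, 0, 11, 10, 1]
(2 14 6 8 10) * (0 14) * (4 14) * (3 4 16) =(0 16 3 4 14 6 8 10 2) =[16, 1, 0, 4, 14, 5, 8, 7, 10, 9, 2, 11, 12, 13, 6, 15, 3]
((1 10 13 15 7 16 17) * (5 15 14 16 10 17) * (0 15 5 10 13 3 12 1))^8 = [12, 10, 2, 14, 4, 5, 6, 17, 8, 9, 13, 11, 16, 0, 15, 1, 7, 3] = (0 12 16 7 17 3 14 15 1 10 13)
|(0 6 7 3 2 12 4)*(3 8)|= |(0 6 7 8 3 2 12 4)|= 8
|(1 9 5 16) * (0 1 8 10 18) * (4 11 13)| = |(0 1 9 5 16 8 10 18)(4 11 13)| = 24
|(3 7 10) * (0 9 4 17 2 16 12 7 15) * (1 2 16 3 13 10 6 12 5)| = 30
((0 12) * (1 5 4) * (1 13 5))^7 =(0 12)(4 13 5) =[12, 1, 2, 3, 13, 4, 6, 7, 8, 9, 10, 11, 0, 5]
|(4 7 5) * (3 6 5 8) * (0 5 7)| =|(0 5 4)(3 6 7 8)| =12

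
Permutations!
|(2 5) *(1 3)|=|(1 3)(2 5)|=2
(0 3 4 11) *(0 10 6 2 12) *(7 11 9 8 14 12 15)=(0 3 4 9 8 14 12)(2 15 7 11 10 6)=[3, 1, 15, 4, 9, 5, 2, 11, 14, 8, 6, 10, 0, 13, 12, 7]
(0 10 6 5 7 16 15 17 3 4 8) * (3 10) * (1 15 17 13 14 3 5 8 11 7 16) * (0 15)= (0 5 16 17 10 6 8 15 13 14 3 4 11 7 1)= [5, 0, 2, 4, 11, 16, 8, 1, 15, 9, 6, 7, 12, 14, 3, 13, 17, 10]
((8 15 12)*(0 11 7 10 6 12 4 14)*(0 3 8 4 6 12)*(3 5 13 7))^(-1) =(0 6 15 8 3 11)(4 12 10 7 13 5 14) =[6, 1, 2, 11, 12, 14, 15, 13, 3, 9, 7, 0, 10, 5, 4, 8]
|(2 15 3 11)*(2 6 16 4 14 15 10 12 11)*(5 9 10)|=12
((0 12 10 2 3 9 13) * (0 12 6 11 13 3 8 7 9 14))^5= (0 10 3 13 7 6 2 14 12 9 11 8)= [10, 1, 14, 13, 4, 5, 2, 6, 0, 11, 3, 8, 9, 7, 12]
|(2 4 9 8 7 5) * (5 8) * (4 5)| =|(2 5)(4 9)(7 8)| =2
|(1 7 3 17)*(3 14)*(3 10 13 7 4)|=4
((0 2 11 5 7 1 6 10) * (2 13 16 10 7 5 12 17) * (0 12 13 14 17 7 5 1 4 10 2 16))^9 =(0 17 2 13 14 16 11)(4 10 12 7) =[17, 1, 13, 3, 10, 5, 6, 4, 8, 9, 12, 0, 7, 14, 16, 15, 11, 2]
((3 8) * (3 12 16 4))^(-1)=(3 4 16 12 8)=[0, 1, 2, 4, 16, 5, 6, 7, 3, 9, 10, 11, 8, 13, 14, 15, 12]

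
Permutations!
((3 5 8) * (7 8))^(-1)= (3 8 7 5)= [0, 1, 2, 8, 4, 3, 6, 5, 7]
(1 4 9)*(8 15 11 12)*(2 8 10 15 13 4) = [0, 2, 8, 3, 9, 5, 6, 7, 13, 1, 15, 12, 10, 4, 14, 11] = (1 2 8 13 4 9)(10 15 11 12)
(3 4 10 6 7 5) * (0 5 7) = (0 5 3 4 10 6) = [5, 1, 2, 4, 10, 3, 0, 7, 8, 9, 6]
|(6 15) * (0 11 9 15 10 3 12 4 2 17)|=|(0 11 9 15 6 10 3 12 4 2 17)|=11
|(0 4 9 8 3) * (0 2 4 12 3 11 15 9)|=|(0 12 3 2 4)(8 11 15 9)|=20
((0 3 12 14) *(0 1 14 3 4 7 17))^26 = (0 7)(4 17) = [7, 1, 2, 3, 17, 5, 6, 0, 8, 9, 10, 11, 12, 13, 14, 15, 16, 4]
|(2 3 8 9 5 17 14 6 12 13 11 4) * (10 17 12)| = |(2 3 8 9 5 12 13 11 4)(6 10 17 14)| = 36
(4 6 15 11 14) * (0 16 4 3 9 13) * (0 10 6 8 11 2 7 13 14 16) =(2 7 13 10 6 15)(3 9 14)(4 8 11 16) =[0, 1, 7, 9, 8, 5, 15, 13, 11, 14, 6, 16, 12, 10, 3, 2, 4]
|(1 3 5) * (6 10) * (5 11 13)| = |(1 3 11 13 5)(6 10)| = 10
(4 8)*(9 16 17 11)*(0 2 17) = (0 2 17 11 9 16)(4 8) = [2, 1, 17, 3, 8, 5, 6, 7, 4, 16, 10, 9, 12, 13, 14, 15, 0, 11]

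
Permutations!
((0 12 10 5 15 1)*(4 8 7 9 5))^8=[15, 5, 2, 3, 12, 7, 6, 4, 10, 8, 0, 11, 1, 13, 14, 9]=(0 15 9 8 10)(1 5 7 4 12)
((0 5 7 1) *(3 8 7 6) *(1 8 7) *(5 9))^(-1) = (0 1 8 7 3 6 5 9) = [1, 8, 2, 6, 4, 9, 5, 3, 7, 0]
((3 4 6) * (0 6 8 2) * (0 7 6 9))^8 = [0, 1, 6, 8, 2, 5, 4, 3, 7, 9] = (9)(2 6 4)(3 8 7)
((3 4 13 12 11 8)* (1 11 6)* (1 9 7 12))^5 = (1 13 4 3 8 11)(6 9 7 12) = [0, 13, 2, 8, 3, 5, 9, 12, 11, 7, 10, 1, 6, 4]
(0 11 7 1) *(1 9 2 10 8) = [11, 0, 10, 3, 4, 5, 6, 9, 1, 2, 8, 7] = (0 11 7 9 2 10 8 1)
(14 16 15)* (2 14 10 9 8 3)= (2 14 16 15 10 9 8 3)= [0, 1, 14, 2, 4, 5, 6, 7, 3, 8, 9, 11, 12, 13, 16, 10, 15]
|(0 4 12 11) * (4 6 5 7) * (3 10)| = |(0 6 5 7 4 12 11)(3 10)| = 14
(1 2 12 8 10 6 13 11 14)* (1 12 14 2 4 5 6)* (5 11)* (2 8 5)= (1 4 11 8 10)(2 14 12 5 6 13)= [0, 4, 14, 3, 11, 6, 13, 7, 10, 9, 1, 8, 5, 2, 12]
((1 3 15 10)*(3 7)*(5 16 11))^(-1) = (1 10 15 3 7)(5 11 16) = [0, 10, 2, 7, 4, 11, 6, 1, 8, 9, 15, 16, 12, 13, 14, 3, 5]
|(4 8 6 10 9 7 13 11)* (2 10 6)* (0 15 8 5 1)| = |(0 15 8 2 10 9 7 13 11 4 5 1)| = 12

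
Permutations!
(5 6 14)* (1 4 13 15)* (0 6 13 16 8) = [6, 4, 2, 3, 16, 13, 14, 7, 0, 9, 10, 11, 12, 15, 5, 1, 8] = (0 6 14 5 13 15 1 4 16 8)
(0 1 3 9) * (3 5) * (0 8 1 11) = (0 11)(1 5 3 9 8) = [11, 5, 2, 9, 4, 3, 6, 7, 1, 8, 10, 0]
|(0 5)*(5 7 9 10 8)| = |(0 7 9 10 8 5)| = 6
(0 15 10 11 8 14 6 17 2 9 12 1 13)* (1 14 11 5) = (0 15 10 5 1 13)(2 9 12 14 6 17)(8 11) = [15, 13, 9, 3, 4, 1, 17, 7, 11, 12, 5, 8, 14, 0, 6, 10, 16, 2]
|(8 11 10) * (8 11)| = |(10 11)| = 2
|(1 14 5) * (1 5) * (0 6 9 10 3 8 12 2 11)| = |(0 6 9 10 3 8 12 2 11)(1 14)| = 18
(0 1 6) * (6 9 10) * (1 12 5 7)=(0 12 5 7 1 9 10 6)=[12, 9, 2, 3, 4, 7, 0, 1, 8, 10, 6, 11, 5]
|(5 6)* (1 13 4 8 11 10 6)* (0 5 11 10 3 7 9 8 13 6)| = |(0 5 1 6 11 3 7 9 8 10)(4 13)| = 10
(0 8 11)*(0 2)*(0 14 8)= (2 14 8 11)= [0, 1, 14, 3, 4, 5, 6, 7, 11, 9, 10, 2, 12, 13, 8]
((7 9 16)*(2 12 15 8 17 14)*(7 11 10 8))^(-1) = [0, 1, 14, 3, 4, 5, 6, 15, 10, 7, 11, 16, 2, 13, 17, 12, 9, 8] = (2 14 17 8 10 11 16 9 7 15 12)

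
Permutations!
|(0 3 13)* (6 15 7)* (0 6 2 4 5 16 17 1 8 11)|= 14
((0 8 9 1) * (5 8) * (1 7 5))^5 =(0 1)(5 8 9 7) =[1, 0, 2, 3, 4, 8, 6, 5, 9, 7]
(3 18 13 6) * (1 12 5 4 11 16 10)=[0, 12, 2, 18, 11, 4, 3, 7, 8, 9, 1, 16, 5, 6, 14, 15, 10, 17, 13]=(1 12 5 4 11 16 10)(3 18 13 6)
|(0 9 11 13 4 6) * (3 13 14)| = |(0 9 11 14 3 13 4 6)| = 8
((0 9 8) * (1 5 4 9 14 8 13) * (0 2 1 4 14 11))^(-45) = (14)(0 11) = [11, 1, 2, 3, 4, 5, 6, 7, 8, 9, 10, 0, 12, 13, 14]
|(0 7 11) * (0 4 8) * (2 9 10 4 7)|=|(0 2 9 10 4 8)(7 11)|=6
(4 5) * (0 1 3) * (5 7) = (0 1 3)(4 7 5) = [1, 3, 2, 0, 7, 4, 6, 5]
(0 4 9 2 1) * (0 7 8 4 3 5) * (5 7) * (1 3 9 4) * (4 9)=[4, 5, 3, 7, 9, 0, 6, 8, 1, 2]=(0 4 9 2 3 7 8 1 5)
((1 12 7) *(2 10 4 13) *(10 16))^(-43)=(1 7 12)(2 10 13 16 4)=[0, 7, 10, 3, 2, 5, 6, 12, 8, 9, 13, 11, 1, 16, 14, 15, 4]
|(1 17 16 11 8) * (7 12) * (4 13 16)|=14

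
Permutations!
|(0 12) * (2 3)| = 2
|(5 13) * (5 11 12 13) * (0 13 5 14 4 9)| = 8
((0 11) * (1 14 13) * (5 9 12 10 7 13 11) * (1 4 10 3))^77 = (0 1 9 11 3 5 14 12)(4 10 7 13) = [1, 9, 2, 5, 10, 14, 6, 13, 8, 11, 7, 3, 0, 4, 12]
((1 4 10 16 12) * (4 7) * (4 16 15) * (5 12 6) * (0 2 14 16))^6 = [12, 6, 1, 3, 4, 14, 2, 5, 8, 9, 10, 11, 16, 13, 7, 15, 0] = (0 12 16)(1 6 2)(5 14 7)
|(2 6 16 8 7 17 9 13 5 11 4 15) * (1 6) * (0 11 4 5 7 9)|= |(0 11 5 4 15 2 1 6 16 8 9 13 7 17)|= 14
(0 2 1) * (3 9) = (0 2 1)(3 9) = [2, 0, 1, 9, 4, 5, 6, 7, 8, 3]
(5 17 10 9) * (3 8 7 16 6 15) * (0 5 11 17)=(0 5)(3 8 7 16 6 15)(9 11 17 10)=[5, 1, 2, 8, 4, 0, 15, 16, 7, 11, 9, 17, 12, 13, 14, 3, 6, 10]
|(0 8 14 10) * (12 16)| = |(0 8 14 10)(12 16)| = 4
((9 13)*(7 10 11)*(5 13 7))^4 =(5 10 9)(7 13 11) =[0, 1, 2, 3, 4, 10, 6, 13, 8, 5, 9, 7, 12, 11]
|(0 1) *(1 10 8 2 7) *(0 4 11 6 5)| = 10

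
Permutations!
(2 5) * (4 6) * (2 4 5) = (4 6 5) = [0, 1, 2, 3, 6, 4, 5]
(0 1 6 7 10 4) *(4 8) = (0 1 6 7 10 8 4) = [1, 6, 2, 3, 0, 5, 7, 10, 4, 9, 8]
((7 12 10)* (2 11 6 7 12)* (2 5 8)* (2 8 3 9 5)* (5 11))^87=(2 9 7 3 6 5 11)(10 12)=[0, 1, 9, 6, 4, 11, 5, 3, 8, 7, 12, 2, 10]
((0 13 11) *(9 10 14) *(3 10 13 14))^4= (0 11 13 9 14)= [11, 1, 2, 3, 4, 5, 6, 7, 8, 14, 10, 13, 12, 9, 0]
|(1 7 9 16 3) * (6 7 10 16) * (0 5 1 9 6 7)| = |(0 5 1 10 16 3 9 7 6)| = 9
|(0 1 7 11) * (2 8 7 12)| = 7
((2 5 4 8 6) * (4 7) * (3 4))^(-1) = (2 6 8 4 3 7 5) = [0, 1, 6, 7, 3, 2, 8, 5, 4]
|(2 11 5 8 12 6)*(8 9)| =|(2 11 5 9 8 12 6)| =7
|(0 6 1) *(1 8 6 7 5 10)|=10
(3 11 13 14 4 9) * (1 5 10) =(1 5 10)(3 11 13 14 4 9) =[0, 5, 2, 11, 9, 10, 6, 7, 8, 3, 1, 13, 12, 14, 4]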